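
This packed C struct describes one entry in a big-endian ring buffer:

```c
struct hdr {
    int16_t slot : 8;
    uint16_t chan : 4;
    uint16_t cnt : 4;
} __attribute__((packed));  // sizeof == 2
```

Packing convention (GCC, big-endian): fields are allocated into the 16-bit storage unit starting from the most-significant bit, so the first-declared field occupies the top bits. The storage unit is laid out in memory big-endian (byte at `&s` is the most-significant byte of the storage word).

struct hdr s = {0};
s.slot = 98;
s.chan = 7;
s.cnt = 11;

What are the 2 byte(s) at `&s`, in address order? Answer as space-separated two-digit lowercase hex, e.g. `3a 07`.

[8+:8] slot=98 & 0xff = 0x62; word=0x6200
[4+:4] chan=7 & 0xf = 0x7; word=0x6270
[0+:4] cnt=11 & 0xf = 0xb; word=0x627b
word = 0x627b → big-endian bytes:
  [0]=0x62  [1]=0x7b

62 7b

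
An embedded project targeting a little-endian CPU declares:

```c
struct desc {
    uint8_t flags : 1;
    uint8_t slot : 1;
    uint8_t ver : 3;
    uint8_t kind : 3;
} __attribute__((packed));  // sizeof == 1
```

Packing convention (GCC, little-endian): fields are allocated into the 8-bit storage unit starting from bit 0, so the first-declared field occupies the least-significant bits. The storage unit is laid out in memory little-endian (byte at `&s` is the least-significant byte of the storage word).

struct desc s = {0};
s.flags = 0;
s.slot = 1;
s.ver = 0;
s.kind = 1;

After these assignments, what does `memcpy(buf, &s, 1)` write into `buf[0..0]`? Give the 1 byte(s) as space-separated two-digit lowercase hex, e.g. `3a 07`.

22

flags (1b) val=0 bits=0x0 at bit 0: 0x00
slot (1b) val=1 bits=0x1 at bit 1: 0x02
ver (3b) val=0 bits=0x0 at bit 2: 0x02
kind (3b) val=1 bits=0x1 at bit 5: 0x22
word = 0x22 → little-endian bytes:
  [0]=0x22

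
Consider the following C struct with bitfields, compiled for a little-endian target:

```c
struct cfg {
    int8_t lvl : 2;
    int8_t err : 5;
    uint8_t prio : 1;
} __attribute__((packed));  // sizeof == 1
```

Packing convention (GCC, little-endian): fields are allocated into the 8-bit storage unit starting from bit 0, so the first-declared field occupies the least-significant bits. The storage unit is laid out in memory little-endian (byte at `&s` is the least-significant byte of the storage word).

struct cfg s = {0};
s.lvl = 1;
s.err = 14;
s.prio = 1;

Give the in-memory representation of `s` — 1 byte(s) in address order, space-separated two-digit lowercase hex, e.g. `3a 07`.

lvl (2b) val=1 bits=0x1 at bit 0: 0x01
err (5b) val=14 bits=0xe at bit 2: 0x39
prio (1b) val=1 bits=0x1 at bit 7: 0xb9
word = 0xb9 → little-endian bytes:
  [0]=0xb9

b9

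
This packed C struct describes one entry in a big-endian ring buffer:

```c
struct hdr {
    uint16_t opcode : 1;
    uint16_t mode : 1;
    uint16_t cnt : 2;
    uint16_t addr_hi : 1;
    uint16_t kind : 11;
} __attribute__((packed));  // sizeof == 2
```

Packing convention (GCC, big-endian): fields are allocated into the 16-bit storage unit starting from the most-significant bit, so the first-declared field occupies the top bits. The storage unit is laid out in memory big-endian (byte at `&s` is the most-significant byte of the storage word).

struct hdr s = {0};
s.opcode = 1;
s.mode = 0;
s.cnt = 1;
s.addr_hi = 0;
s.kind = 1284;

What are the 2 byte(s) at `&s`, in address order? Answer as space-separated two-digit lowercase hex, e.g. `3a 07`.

95 04

[15+:1] opcode=1 & 0x1 = 0x1; word=0x8000
[14+:1] mode=0 & 0x1 = 0x0; word=0x8000
[12+:2] cnt=1 & 0x3 = 0x1; word=0x9000
[11+:1] addr_hi=0 & 0x1 = 0x0; word=0x9000
[0+:11] kind=1284 & 0x7ff = 0x504; word=0x9504
word = 0x9504 → big-endian bytes:
  [0]=0x95  [1]=0x04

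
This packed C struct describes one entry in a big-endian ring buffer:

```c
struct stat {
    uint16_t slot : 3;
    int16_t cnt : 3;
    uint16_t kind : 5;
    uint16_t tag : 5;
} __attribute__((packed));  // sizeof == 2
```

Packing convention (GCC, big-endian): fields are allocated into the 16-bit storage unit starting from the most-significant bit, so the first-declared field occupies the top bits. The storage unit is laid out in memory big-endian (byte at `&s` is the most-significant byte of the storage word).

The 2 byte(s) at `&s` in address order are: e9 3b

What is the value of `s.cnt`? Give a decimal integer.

2

[0]=0xe9 [1]=0x3b (big-endian) → word 0xe93b
slot:3 @ bit 13 → (0xe93b>>13)&0x7 = 0x7
cnt:3 @ bit 10 → (0xe93b>>10)&0x7 = 0x2  ←
kind:5 @ bit 5 → (0xe93b>>5)&0x1f = 0x9
tag:5 @ bit 0 → (0xe93b>>0)&0x1f = 0x1b
cnt signed 3b, MSB=0: value = 2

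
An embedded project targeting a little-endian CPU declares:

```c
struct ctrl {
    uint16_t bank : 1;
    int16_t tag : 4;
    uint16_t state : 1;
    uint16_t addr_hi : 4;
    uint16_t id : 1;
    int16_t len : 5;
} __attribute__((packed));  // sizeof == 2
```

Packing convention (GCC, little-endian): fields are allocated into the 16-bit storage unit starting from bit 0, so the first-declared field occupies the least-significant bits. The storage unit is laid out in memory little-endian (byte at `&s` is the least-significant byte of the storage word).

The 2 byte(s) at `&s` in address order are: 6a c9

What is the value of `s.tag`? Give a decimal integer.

5

[0]=0x6a [1]=0xc9 (little-endian) → word 0xc96a
bank:1 @ bit 0 → (0xc96a>>0)&0x1 = 0x0
tag:4 @ bit 1 → (0xc96a>>1)&0xf = 0x5  ←
state:1 @ bit 5 → (0xc96a>>5)&0x1 = 0x1
addr_hi:4 @ bit 6 → (0xc96a>>6)&0xf = 0x5
id:1 @ bit 10 → (0xc96a>>10)&0x1 = 0x0
len:5 @ bit 11 → (0xc96a>>11)&0x1f = 0x19
tag signed 4b, MSB=0: value = 5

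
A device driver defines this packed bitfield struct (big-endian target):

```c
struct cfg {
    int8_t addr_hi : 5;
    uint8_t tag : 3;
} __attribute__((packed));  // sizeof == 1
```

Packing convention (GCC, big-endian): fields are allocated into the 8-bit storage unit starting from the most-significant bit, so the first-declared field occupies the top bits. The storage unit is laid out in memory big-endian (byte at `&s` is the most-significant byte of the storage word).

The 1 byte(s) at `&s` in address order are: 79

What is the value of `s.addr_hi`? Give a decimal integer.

15

[0]=0x79 (big-endian) → word 0x79
addr_hi:5 @ bit 3 → (0x79>>3)&0x1f = 0xf  ←
tag:3 @ bit 0 → (0x79>>0)&0x7 = 0x1
addr_hi signed 5b, MSB=0: value = 15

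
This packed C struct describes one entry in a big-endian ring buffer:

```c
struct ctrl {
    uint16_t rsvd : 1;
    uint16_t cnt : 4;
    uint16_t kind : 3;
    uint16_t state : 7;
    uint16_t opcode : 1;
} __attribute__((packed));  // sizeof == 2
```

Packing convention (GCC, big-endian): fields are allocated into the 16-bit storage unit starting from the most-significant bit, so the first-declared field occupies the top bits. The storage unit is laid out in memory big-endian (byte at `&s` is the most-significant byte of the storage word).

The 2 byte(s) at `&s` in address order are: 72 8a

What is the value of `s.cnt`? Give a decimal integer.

14

[0]=0x72 [1]=0x8a (big-endian) → word 0x728a
rsvd [15+:1] = (word>>15) & 0x1 = 0
cnt [11+:4] = (word>>11) & 0xf = 14  ←
kind [8+:3] = (word>>8) & 0x7 = 2
state [1+:7] = (word>>1) & 0x7f = 69
opcode [0+:1] = (word>>0) & 0x1 = 0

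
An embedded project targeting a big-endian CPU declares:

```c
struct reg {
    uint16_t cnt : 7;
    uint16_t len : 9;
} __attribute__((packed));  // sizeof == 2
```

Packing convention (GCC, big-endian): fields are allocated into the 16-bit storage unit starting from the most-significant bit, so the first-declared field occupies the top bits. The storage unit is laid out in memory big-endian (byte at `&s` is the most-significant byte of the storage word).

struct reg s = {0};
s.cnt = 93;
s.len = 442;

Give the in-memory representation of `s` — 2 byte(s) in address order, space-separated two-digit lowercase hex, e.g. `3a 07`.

cnt (7b) val=93 bits=0x5d at bit 9: 0xba00
len (9b) val=442 bits=0x1ba at bit 0: 0xbbba
word = 0xbbba → big-endian bytes:
  [0]=0xbb  [1]=0xba

bb ba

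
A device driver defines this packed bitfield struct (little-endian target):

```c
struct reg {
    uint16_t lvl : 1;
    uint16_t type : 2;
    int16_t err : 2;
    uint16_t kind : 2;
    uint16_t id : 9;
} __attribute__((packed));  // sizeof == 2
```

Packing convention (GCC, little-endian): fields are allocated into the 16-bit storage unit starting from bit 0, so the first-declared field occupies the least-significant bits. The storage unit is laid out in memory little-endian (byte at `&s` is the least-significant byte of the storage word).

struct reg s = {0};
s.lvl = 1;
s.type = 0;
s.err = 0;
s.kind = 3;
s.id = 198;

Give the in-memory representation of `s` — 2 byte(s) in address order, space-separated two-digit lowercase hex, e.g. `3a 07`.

61 63

[0+:1] lvl=1 & 0x1 = 0x1; word=0x0001
[1+:2] type=0 & 0x3 = 0x0; word=0x0001
[3+:2] err=0 & 0x3 = 0x0; word=0x0001
[5+:2] kind=3 & 0x3 = 0x3; word=0x0061
[7+:9] id=198 & 0x1ff = 0xc6; word=0x6361
word = 0x6361 → little-endian bytes:
  [0]=0x61  [1]=0x63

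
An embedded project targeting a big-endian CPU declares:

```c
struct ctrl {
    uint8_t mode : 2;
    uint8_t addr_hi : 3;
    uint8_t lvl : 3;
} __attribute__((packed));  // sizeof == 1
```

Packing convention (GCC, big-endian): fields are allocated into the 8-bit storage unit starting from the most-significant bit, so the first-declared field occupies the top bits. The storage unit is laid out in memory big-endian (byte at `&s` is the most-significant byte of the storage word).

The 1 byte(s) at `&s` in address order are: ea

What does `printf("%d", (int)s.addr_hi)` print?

[0]=0xea (big-endian) → word 0xea
mode [6+:2] = (word>>6) & 0x3 = 3
addr_hi [3+:3] = (word>>3) & 0x7 = 5  ←
lvl [0+:3] = (word>>0) & 0x7 = 2

5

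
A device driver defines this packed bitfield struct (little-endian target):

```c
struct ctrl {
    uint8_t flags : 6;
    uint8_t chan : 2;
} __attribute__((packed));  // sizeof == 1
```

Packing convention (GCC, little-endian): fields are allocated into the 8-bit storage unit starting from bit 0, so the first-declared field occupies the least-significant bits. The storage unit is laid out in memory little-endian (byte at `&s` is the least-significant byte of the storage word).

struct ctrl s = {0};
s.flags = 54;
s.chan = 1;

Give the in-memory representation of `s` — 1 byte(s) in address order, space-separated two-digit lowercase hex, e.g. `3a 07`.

76

flags:6 = 54 → 0x36 << 0 → word 0x36
chan:2 = 1 → 0x1 << 6 → word 0x76
word = 0x76 → little-endian bytes:
  [0]=0x76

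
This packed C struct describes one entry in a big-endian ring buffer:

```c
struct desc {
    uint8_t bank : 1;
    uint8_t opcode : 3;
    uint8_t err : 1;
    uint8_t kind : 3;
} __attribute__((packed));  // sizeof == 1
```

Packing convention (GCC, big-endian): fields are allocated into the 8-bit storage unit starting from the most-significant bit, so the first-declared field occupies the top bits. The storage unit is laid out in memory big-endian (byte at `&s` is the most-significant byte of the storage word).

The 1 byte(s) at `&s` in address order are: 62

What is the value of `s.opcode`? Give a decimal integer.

[0]=0x62 (big-endian) → word 0x62
bank [7+:1] = (word>>7) & 0x1 = 0
opcode [4+:3] = (word>>4) & 0x7 = 6  ←
err [3+:1] = (word>>3) & 0x1 = 0
kind [0+:3] = (word>>0) & 0x7 = 2

6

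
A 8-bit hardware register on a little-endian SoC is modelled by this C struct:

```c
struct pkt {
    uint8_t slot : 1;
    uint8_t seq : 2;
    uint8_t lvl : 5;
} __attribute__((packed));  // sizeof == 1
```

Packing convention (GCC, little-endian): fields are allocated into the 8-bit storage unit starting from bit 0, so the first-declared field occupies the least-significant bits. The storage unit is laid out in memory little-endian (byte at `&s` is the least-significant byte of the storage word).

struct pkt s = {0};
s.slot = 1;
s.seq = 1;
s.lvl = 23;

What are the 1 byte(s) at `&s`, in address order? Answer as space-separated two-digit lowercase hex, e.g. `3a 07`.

slot (1b) val=1 bits=0x1 at bit 0: 0x01
seq (2b) val=1 bits=0x1 at bit 1: 0x03
lvl (5b) val=23 bits=0x17 at bit 3: 0xbb
word = 0xbb → little-endian bytes:
  [0]=0xbb

bb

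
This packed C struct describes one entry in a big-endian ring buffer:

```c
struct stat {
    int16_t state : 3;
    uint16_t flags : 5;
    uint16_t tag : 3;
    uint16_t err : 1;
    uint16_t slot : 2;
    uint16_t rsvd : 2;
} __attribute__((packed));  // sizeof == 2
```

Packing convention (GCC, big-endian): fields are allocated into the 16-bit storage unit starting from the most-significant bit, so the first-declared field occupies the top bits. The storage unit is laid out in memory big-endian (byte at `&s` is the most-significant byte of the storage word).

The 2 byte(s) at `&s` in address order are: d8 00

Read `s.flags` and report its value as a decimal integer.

[0]=0xd8 [1]=0x00 (big-endian) → word 0xd800
state [13+:3] = (word>>13) & 0x7 = 6
flags [8+:5] = (word>>8) & 0x1f = 24  ←
tag [5+:3] = (word>>5) & 0x7 = 0
err [4+:1] = (word>>4) & 0x1 = 0
slot [2+:2] = (word>>2) & 0x3 = 0
rsvd [0+:2] = (word>>0) & 0x3 = 0

24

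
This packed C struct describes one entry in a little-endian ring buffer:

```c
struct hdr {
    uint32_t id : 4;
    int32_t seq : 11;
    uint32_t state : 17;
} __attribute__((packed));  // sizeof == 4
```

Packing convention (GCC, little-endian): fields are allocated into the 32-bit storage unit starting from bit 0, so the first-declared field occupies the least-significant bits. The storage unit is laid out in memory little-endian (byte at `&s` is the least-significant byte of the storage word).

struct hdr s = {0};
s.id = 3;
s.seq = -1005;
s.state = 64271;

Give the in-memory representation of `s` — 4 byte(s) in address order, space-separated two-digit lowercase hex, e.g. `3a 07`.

33 c1 87 7d

id:4 = 3 → 0x3 << 0 → word 0x00000003
seq:11 = -1005 → 0x413 << 4 → word 0x00004133
state:17 = 64271 → 0xfb0f << 15 → word 0x7d87c133
word = 0x7d87c133 → little-endian bytes:
  [0]=0x33  [1]=0xc1  [2]=0x87  [3]=0x7d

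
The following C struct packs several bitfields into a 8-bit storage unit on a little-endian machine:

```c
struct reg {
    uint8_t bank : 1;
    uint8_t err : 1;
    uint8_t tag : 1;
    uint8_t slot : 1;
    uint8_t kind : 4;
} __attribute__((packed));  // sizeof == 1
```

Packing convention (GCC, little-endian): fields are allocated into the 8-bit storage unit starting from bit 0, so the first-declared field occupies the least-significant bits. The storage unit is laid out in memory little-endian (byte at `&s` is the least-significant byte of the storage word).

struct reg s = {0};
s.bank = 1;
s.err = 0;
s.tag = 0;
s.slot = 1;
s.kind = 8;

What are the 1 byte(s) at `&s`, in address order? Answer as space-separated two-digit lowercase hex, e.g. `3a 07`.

89

bank:1 = 1 → 0x1 << 0 → word 0x01
err:1 = 0 → 0x0 << 1 → word 0x01
tag:1 = 0 → 0x0 << 2 → word 0x01
slot:1 = 1 → 0x1 << 3 → word 0x09
kind:4 = 8 → 0x8 << 4 → word 0x89
word = 0x89 → little-endian bytes:
  [0]=0x89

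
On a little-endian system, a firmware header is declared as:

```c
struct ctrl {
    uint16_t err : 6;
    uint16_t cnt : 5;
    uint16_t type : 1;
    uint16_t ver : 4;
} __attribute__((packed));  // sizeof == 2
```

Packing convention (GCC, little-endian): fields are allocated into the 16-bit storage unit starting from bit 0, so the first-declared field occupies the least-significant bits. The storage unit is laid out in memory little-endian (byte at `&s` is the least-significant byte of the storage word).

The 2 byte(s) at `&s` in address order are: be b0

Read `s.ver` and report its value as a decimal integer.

11

[0]=0xbe [1]=0xb0 (little-endian) → word 0xb0be
err [0+:6] = (word>>0) & 0x3f = 62
cnt [6+:5] = (word>>6) & 0x1f = 2
type [11+:1] = (word>>11) & 0x1 = 0
ver [12+:4] = (word>>12) & 0xf = 11  ←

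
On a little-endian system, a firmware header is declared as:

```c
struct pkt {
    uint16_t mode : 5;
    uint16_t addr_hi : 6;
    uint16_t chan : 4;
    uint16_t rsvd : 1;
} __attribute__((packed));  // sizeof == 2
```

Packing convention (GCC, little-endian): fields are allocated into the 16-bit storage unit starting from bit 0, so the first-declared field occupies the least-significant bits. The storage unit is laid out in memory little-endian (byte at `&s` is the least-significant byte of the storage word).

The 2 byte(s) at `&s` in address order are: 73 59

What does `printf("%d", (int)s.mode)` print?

[0]=0x73 [1]=0x59 (little-endian) → word 0x5973
mode [0+:5] = (word>>0) & 0x1f = 19  ←
addr_hi [5+:6] = (word>>5) & 0x3f = 11
chan [11+:4] = (word>>11) & 0xf = 11
rsvd [15+:1] = (word>>15) & 0x1 = 0

19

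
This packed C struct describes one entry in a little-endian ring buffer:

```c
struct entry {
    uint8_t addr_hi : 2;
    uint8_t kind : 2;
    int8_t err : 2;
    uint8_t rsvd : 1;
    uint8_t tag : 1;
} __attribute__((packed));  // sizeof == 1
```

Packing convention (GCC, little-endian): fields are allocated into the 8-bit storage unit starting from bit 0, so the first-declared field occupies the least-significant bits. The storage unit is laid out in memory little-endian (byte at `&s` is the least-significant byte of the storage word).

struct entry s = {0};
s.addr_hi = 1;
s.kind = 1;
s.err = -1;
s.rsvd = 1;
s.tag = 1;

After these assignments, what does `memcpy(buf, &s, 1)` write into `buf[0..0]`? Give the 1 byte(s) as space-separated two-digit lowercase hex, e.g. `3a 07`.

addr_hi:2 = 1 → 0x1 << 0 → word 0x01
kind:2 = 1 → 0x1 << 2 → word 0x05
err:2 = -1 → 0x3 << 4 → word 0x35
rsvd:1 = 1 → 0x1 << 6 → word 0x75
tag:1 = 1 → 0x1 << 7 → word 0xf5
word = 0xf5 → little-endian bytes:
  [0]=0xf5

f5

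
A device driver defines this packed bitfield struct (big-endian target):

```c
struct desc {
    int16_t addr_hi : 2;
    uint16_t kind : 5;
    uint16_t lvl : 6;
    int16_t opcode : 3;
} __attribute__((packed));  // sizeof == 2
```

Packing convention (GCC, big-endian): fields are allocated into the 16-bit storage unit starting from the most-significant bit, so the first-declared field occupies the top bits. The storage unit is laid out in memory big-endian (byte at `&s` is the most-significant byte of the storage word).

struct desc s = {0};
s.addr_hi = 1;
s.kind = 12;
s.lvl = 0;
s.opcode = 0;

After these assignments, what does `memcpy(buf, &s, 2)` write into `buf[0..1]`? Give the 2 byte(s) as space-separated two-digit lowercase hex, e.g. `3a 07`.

58 00

[14+:2] addr_hi=1 & 0x3 = 0x1; word=0x4000
[9+:5] kind=12 & 0x1f = 0xc; word=0x5800
[3+:6] lvl=0 & 0x3f = 0x0; word=0x5800
[0+:3] opcode=0 & 0x7 = 0x0; word=0x5800
word = 0x5800 → big-endian bytes:
  [0]=0x58  [1]=0x00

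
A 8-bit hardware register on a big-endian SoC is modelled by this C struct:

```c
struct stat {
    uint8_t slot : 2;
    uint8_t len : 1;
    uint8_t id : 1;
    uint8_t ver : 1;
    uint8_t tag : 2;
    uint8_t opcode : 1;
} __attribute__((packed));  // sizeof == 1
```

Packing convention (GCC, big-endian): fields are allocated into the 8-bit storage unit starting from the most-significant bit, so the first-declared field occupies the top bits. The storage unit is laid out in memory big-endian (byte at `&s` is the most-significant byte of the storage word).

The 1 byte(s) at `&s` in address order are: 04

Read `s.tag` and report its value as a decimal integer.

[0]=0x04 (big-endian) → word 0x04
slot [6+:2] = (word>>6) & 0x3 = 0
len [5+:1] = (word>>5) & 0x1 = 0
id [4+:1] = (word>>4) & 0x1 = 0
ver [3+:1] = (word>>3) & 0x1 = 0
tag [1+:2] = (word>>1) & 0x3 = 2  ←
opcode [0+:1] = (word>>0) & 0x1 = 0

2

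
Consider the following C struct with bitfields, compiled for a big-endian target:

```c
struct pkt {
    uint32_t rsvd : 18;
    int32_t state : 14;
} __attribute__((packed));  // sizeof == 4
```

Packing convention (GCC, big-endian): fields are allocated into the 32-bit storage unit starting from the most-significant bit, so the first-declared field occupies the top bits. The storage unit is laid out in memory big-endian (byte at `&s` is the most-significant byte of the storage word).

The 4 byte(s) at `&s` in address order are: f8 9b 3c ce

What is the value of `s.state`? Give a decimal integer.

[0]=0xf8 [1]=0x9b [2]=0x3c [3]=0xce (big-endian) → word 0xf89b3cce
rsvd [14+:18] = (word>>14) & 0x3ffff = 254572
state [0+:14] = (word>>0) & 0x3fff = 15566  ←
state signed 14b, MSB=1: 15566 - 16384 = -818

-818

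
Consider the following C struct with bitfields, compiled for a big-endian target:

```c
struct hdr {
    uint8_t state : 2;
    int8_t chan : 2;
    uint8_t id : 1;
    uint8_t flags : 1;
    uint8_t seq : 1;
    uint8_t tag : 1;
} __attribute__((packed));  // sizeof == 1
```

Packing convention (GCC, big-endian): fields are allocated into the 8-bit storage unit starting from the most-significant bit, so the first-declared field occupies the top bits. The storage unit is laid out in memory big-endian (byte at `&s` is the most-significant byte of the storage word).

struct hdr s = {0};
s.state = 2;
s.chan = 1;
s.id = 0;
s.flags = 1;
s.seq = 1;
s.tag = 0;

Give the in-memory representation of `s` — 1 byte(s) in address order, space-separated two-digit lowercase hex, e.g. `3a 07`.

96

state:2 = 2 → 0x2 << 6 → word 0x80
chan:2 = 1 → 0x1 << 4 → word 0x90
id:1 = 0 → 0x0 << 3 → word 0x90
flags:1 = 1 → 0x1 << 2 → word 0x94
seq:1 = 1 → 0x1 << 1 → word 0x96
tag:1 = 0 → 0x0 << 0 → word 0x96
word = 0x96 → big-endian bytes:
  [0]=0x96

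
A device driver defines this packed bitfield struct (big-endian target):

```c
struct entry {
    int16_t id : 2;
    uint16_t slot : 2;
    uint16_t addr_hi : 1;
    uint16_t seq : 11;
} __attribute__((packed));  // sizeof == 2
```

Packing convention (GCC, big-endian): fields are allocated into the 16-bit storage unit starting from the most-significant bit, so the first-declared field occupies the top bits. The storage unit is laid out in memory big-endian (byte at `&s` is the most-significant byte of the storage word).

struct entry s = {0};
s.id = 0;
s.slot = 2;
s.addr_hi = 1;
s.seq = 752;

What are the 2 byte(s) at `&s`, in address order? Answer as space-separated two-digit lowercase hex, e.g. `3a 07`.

2a f0

id (2b) val=0 bits=0x0 at bit 14: 0x0000
slot (2b) val=2 bits=0x2 at bit 12: 0x2000
addr_hi (1b) val=1 bits=0x1 at bit 11: 0x2800
seq (11b) val=752 bits=0x2f0 at bit 0: 0x2af0
word = 0x2af0 → big-endian bytes:
  [0]=0x2a  [1]=0xf0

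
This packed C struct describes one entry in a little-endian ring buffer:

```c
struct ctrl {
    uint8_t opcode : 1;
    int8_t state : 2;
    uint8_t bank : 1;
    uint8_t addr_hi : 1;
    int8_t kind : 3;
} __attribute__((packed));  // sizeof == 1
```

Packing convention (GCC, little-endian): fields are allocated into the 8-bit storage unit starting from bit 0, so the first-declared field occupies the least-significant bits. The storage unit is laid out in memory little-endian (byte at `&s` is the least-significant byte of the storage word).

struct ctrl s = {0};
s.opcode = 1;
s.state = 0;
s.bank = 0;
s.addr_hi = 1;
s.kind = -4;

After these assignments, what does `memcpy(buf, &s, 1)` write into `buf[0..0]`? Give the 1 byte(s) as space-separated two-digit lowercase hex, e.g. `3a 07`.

91

opcode (1b) val=1 bits=0x1 at bit 0: 0x01
state (2b) val=0 bits=0x0 at bit 1: 0x01
bank (1b) val=0 bits=0x0 at bit 3: 0x01
addr_hi (1b) val=1 bits=0x1 at bit 4: 0x11
kind (3b) val=-4 bits=0x4 at bit 5: 0x91
word = 0x91 → little-endian bytes:
  [0]=0x91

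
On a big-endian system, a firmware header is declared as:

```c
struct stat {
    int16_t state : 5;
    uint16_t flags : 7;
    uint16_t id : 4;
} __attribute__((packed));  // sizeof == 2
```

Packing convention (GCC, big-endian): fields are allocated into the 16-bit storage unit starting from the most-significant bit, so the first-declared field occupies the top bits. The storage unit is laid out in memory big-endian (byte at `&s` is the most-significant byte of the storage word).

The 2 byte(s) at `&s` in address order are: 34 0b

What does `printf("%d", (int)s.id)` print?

11

[0]=0x34 [1]=0x0b (big-endian) → word 0x340b
state [11+:5] = (word>>11) & 0x1f = 6
flags [4+:7] = (word>>4) & 0x7f = 64
id [0+:4] = (word>>0) & 0xf = 11  ←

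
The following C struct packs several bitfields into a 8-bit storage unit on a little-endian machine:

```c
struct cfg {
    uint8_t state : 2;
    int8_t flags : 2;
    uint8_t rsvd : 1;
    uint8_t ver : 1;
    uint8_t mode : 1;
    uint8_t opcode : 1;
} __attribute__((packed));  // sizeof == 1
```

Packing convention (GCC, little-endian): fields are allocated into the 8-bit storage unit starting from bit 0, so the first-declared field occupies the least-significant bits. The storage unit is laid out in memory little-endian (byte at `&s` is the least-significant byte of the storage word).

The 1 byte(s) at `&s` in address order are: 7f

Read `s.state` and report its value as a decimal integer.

3

[0]=0x7f (little-endian) → word 0x7f
state:2 @ bit 0 → (0x7f>>0)&0x3 = 0x3  ←
flags:2 @ bit 2 → (0x7f>>2)&0x3 = 0x3
rsvd:1 @ bit 4 → (0x7f>>4)&0x1 = 0x1
ver:1 @ bit 5 → (0x7f>>5)&0x1 = 0x1
mode:1 @ bit 6 → (0x7f>>6)&0x1 = 0x1
opcode:1 @ bit 7 → (0x7f>>7)&0x1 = 0x0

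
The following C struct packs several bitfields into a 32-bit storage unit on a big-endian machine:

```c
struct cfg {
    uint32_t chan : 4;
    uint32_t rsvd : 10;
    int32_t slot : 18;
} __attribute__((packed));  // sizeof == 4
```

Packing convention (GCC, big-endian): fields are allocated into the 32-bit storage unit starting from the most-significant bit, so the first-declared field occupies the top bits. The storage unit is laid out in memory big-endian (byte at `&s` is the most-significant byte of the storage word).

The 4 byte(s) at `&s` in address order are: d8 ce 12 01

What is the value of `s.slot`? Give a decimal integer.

-126463

[0]=0xd8 [1]=0xce [2]=0x12 [3]=0x01 (big-endian) → word 0xd8ce1201
chan [28+:4] = (word>>28) & 0xf = 13
rsvd [18+:10] = (word>>18) & 0x3ff = 563
slot [0+:18] = (word>>0) & 0x3ffff = 135681  ←
slot signed 18b, MSB=1: 135681 - 262144 = -126463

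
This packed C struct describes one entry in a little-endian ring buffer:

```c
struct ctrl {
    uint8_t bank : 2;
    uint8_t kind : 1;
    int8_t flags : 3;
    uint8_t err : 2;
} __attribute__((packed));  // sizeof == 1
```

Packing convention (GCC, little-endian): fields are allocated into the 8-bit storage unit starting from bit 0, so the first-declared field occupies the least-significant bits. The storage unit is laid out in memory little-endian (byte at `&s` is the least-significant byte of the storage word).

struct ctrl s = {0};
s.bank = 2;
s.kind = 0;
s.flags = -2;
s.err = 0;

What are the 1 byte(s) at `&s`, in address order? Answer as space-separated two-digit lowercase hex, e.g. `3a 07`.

bank:2 = 2 → 0x2 << 0 → word 0x02
kind:1 = 0 → 0x0 << 2 → word 0x02
flags:3 = -2 → 0x6 << 3 → word 0x32
err:2 = 0 → 0x0 << 6 → word 0x32
word = 0x32 → little-endian bytes:
  [0]=0x32

32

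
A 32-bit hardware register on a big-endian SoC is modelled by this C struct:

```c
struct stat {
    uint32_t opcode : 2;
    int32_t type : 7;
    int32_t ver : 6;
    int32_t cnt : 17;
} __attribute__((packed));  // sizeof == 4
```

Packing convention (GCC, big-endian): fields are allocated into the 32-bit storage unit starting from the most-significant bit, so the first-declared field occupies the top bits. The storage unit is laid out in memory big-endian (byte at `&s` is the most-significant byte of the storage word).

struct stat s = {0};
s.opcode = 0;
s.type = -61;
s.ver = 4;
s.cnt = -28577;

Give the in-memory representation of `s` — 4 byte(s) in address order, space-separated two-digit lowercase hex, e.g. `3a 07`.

21 89 90 5f

opcode (2b) val=0 bits=0x0 at bit 30: 0x00000000
type (7b) val=-61 bits=0x43 at bit 23: 0x21800000
ver (6b) val=4 bits=0x4 at bit 17: 0x21880000
cnt (17b) val=-28577 bits=0x1905f at bit 0: 0x2189905f
word = 0x2189905f → big-endian bytes:
  [0]=0x21  [1]=0x89  [2]=0x90  [3]=0x5f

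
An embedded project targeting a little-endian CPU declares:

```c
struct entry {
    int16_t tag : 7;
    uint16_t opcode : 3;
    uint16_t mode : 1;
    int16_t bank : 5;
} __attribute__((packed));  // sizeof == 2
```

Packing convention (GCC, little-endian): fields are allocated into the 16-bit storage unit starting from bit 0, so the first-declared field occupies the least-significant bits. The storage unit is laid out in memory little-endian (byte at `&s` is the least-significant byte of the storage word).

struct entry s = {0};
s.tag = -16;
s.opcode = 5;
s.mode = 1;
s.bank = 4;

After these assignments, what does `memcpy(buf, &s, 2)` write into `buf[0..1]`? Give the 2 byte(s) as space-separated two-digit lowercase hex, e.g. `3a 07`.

f0 26

tag:7 = -16 → 0x70 << 0 → word 0x0070
opcode:3 = 5 → 0x5 << 7 → word 0x02f0
mode:1 = 1 → 0x1 << 10 → word 0x06f0
bank:5 = 4 → 0x4 << 11 → word 0x26f0
word = 0x26f0 → little-endian bytes:
  [0]=0xf0  [1]=0x26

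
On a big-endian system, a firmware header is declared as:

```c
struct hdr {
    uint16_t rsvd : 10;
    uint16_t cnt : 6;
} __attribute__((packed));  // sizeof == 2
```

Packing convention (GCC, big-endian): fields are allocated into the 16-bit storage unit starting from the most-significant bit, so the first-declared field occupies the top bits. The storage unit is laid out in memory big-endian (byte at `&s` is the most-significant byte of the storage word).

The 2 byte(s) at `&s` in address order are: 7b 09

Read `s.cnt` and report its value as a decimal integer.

[0]=0x7b [1]=0x09 (big-endian) → word 0x7b09
rsvd [6+:10] = (word>>6) & 0x3ff = 492
cnt [0+:6] = (word>>0) & 0x3f = 9  ←

9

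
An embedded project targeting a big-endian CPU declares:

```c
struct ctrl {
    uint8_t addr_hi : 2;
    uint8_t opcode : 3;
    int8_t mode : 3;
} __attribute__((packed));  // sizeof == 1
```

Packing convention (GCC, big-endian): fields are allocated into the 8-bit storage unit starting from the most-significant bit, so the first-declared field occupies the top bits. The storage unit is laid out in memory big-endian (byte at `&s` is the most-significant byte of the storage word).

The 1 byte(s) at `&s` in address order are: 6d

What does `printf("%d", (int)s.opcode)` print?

[0]=0x6d (big-endian) → word 0x6d
addr_hi:2 @ bit 6 → (0x6d>>6)&0x3 = 0x1
opcode:3 @ bit 3 → (0x6d>>3)&0x7 = 0x5  ←
mode:3 @ bit 0 → (0x6d>>0)&0x7 = 0x5

5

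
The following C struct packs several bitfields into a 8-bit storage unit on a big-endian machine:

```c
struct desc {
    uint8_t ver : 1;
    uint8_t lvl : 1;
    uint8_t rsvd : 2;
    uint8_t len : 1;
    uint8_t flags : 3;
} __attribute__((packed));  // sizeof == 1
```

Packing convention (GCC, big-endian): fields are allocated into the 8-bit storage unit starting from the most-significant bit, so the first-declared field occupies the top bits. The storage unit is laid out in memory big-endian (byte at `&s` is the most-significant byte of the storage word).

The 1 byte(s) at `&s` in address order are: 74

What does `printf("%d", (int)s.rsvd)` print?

[0]=0x74 (big-endian) → word 0x74
ver:1 @ bit 7 → (0x74>>7)&0x1 = 0x0
lvl:1 @ bit 6 → (0x74>>6)&0x1 = 0x1
rsvd:2 @ bit 4 → (0x74>>4)&0x3 = 0x3  ←
len:1 @ bit 3 → (0x74>>3)&0x1 = 0x0
flags:3 @ bit 0 → (0x74>>0)&0x7 = 0x4

3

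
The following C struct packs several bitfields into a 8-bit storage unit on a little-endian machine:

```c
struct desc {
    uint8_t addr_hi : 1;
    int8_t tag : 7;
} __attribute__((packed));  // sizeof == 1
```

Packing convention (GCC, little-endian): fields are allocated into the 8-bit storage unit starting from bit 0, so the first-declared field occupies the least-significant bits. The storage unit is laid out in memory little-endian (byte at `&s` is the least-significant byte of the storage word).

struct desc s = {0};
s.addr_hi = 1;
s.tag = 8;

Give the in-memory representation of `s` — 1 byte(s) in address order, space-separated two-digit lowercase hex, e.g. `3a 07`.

[0+:1] addr_hi=1 & 0x1 = 0x1; word=0x01
[1+:7] tag=8 & 0x7f = 0x8; word=0x11
word = 0x11 → little-endian bytes:
  [0]=0x11

11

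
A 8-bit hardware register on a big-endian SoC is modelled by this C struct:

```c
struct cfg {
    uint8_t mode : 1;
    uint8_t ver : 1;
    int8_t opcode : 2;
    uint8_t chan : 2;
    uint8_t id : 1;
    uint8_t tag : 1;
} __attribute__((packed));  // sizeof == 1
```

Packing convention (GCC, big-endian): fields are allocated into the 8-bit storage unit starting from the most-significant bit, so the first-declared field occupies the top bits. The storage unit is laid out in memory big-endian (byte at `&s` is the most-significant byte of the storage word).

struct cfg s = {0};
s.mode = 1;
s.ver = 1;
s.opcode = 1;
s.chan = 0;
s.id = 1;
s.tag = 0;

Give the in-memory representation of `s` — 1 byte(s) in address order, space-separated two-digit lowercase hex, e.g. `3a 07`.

d2

mode (1b) val=1 bits=0x1 at bit 7: 0x80
ver (1b) val=1 bits=0x1 at bit 6: 0xc0
opcode (2b) val=1 bits=0x1 at bit 4: 0xd0
chan (2b) val=0 bits=0x0 at bit 2: 0xd0
id (1b) val=1 bits=0x1 at bit 1: 0xd2
tag (1b) val=0 bits=0x0 at bit 0: 0xd2
word = 0xd2 → big-endian bytes:
  [0]=0xd2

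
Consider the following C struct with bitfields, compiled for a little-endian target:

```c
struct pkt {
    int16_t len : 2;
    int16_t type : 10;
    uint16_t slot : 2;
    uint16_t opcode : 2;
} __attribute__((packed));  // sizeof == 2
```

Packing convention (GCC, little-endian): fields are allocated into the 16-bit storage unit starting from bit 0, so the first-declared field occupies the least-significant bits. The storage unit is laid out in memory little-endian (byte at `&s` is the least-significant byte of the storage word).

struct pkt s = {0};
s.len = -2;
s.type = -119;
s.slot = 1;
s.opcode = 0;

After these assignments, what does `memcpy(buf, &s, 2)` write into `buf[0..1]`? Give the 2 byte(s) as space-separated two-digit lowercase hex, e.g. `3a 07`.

26 1e

len (2b) val=-2 bits=0x2 at bit 0: 0x0002
type (10b) val=-119 bits=0x389 at bit 2: 0x0e26
slot (2b) val=1 bits=0x1 at bit 12: 0x1e26
opcode (2b) val=0 bits=0x0 at bit 14: 0x1e26
word = 0x1e26 → little-endian bytes:
  [0]=0x26  [1]=0x1e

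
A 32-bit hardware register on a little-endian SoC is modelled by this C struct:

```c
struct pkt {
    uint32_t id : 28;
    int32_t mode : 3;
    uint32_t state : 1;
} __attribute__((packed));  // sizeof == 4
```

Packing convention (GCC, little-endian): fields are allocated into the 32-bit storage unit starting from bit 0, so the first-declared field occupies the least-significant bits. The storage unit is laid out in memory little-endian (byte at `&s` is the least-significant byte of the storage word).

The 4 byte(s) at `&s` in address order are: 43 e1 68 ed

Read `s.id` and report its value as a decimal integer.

[0]=0x43 [1]=0xe1 [2]=0x68 [3]=0xed (little-endian) → word 0xed68e143
id [0+:28] = (word>>0) & 0xfffffff = 224977219  ←
mode [28+:3] = (word>>28) & 0x7 = 6
state [31+:1] = (word>>31) & 0x1 = 1

224977219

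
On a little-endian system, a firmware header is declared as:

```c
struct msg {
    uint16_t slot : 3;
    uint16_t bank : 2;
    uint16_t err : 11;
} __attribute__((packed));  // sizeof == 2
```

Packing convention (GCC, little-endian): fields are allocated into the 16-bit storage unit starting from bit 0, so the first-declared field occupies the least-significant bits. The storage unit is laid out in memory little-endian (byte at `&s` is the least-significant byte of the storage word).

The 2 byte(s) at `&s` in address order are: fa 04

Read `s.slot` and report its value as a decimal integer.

[0]=0xfa [1]=0x04 (little-endian) → word 0x04fa
slot:3 @ bit 0 → (0x04fa>>0)&0x7 = 0x2  ←
bank:2 @ bit 3 → (0x04fa>>3)&0x3 = 0x3
err:11 @ bit 5 → (0x04fa>>5)&0x7ff = 0x27

2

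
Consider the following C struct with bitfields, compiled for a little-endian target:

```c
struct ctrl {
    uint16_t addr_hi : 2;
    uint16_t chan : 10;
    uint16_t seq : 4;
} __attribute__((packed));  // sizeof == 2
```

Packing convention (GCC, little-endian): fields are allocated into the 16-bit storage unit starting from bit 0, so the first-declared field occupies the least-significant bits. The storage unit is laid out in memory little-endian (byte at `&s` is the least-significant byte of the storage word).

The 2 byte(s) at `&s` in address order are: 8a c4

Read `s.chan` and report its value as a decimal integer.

290

[0]=0x8a [1]=0xc4 (little-endian) → word 0xc48a
addr_hi:2 @ bit 0 → (0xc48a>>0)&0x3 = 0x2
chan:10 @ bit 2 → (0xc48a>>2)&0x3ff = 0x122  ←
seq:4 @ bit 12 → (0xc48a>>12)&0xf = 0xc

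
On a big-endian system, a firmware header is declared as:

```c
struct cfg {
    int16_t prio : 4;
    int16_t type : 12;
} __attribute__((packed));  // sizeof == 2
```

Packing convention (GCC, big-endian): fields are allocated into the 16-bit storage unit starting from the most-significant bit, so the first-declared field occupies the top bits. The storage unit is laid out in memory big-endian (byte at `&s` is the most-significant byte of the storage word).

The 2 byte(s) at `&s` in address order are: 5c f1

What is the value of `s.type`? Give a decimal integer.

-783

[0]=0x5c [1]=0xf1 (big-endian) → word 0x5cf1
prio:4 @ bit 12 → (0x5cf1>>12)&0xf = 0x5
type:12 @ bit 0 → (0x5cf1>>0)&0xfff = 0xcf1  ←
type signed 12b, MSB=1: 3313 - 4096 = -783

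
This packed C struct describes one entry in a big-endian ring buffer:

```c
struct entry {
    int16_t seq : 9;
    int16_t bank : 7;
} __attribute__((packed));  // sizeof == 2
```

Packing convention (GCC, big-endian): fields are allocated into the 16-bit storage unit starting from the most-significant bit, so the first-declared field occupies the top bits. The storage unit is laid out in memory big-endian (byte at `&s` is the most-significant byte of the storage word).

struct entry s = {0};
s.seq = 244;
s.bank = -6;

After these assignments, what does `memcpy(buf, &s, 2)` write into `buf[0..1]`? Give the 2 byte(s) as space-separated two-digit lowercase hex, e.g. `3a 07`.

seq (9b) val=244 bits=0xf4 at bit 7: 0x7a00
bank (7b) val=-6 bits=0x7a at bit 0: 0x7a7a
word = 0x7a7a → big-endian bytes:
  [0]=0x7a  [1]=0x7a

7a 7a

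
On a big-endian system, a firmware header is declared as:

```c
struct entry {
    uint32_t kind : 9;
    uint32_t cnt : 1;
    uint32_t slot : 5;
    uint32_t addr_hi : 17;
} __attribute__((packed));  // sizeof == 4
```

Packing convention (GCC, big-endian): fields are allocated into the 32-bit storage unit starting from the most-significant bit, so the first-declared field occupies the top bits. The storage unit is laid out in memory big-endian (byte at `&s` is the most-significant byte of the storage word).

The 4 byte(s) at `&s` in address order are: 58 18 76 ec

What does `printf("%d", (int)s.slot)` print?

[0]=0x58 [1]=0x18 [2]=0x76 [3]=0xec (big-endian) → word 0x581876ec
kind [23+:9] = (word>>23) & 0x1ff = 176
cnt [22+:1] = (word>>22) & 0x1 = 0
slot [17+:5] = (word>>17) & 0x1f = 12  ←
addr_hi [0+:17] = (word>>0) & 0x1ffff = 30444

12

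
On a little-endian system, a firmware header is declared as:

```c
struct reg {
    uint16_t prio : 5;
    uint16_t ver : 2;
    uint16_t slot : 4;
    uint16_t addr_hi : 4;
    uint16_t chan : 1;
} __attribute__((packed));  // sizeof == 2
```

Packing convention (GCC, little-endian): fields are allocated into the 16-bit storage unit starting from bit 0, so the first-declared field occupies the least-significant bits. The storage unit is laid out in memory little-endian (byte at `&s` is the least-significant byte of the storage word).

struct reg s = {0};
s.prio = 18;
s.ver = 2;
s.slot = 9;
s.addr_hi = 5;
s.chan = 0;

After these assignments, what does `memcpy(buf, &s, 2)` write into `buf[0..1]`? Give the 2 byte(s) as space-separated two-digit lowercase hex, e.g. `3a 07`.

prio:5 = 18 → 0x12 << 0 → word 0x0012
ver:2 = 2 → 0x2 << 5 → word 0x0052
slot:4 = 9 → 0x9 << 7 → word 0x04d2
addr_hi:4 = 5 → 0x5 << 11 → word 0x2cd2
chan:1 = 0 → 0x0 << 15 → word 0x2cd2
word = 0x2cd2 → little-endian bytes:
  [0]=0xd2  [1]=0x2c

d2 2c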